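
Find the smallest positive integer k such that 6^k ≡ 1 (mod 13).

The order of 6 must divide p − 1 = 12 = 2^2 · 3.
Divisors: 1, 2, 3, 4, 6, 12.
Check each in increasing order: 6^1 ≡ 6;  6^2 ≡ 10;  6^3 ≡ 8;  6^4 ≡ 9;  6^6 ≡ 12;  6^12 ≡ 1.
Smallest exponent giving 1 is 12.

12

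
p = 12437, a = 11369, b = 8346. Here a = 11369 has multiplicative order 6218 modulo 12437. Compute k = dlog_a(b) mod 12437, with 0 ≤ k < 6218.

Baby-step giant-step with m = ceil(sqrt(6218)) = 79.
Baby table (11369^j mod 12437 for j=0..78):
  0:1  1:11369  2:8857  3:5281  4:6290  5:10697  6:5207  7:10700
  8:2003  9:12397  10:5409  11:6393  12:189  13:9577  14:7415  15:3149
  16:7295  17:6939  18:1600  19:7506  20:5457  21:4877  22:2467  23:1888
  24:10847  25:6688  26:8491  27:10622  28:10685  29:5586  30:3912  31:816
  32:11539  33:1415  34:6094  35:8596  36:10415  37:7895  38:426  39:5201
  40:4671  41:11046  42:5585  43:4980  44:4396  45:6258  46:7562  47:7834
  48:3389  49:12152  50:5892  51:466  52:12229  53:10715  54:10857  55:8445
  56:10002  57:1247  58:11400  59:623  60:6234  61:8320  62:6695  63:1015
  64:10436  65:10341  66:12305  67:4169  68:12391  69:11817  70:2999  71:5814
  72:9148  73:5418  74:9218  75:5280  76:7358  77:1840  78:12363
Giant step factor: 11369^(-79) ≡ 10257 (mod 12437).
Scan 8346·10257^i mod 12437 for i = 0, 1, …:
  i=0: 8346   i=1: 1051   i=2: 9665   i=3: 11015
  i=4: 3147   i=5: 4764   i=6: 11812   i=7: 6867
  i=8: 4088   i=9: 5489     …   i=35: 9768
  i=36: 10341
Match at i=36, j=65: k = 36·79 + 65 = 2909.

2909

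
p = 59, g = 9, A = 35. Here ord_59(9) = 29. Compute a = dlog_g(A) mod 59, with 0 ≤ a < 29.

13

Successive powers of 9 modulo 59:
  9^0=1  9^1=9  9^2=22  9^3=21  9^4=12  9^5=49
  9^6=28  9^7=16  9^8=26  9^9=57  9^10=41  9^11=15
  9^12=17  9^13=35
So 9^13 ≡ 35 (mod 59), giving a = 13.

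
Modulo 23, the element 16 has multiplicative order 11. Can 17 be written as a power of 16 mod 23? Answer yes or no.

17 ∈ ⟨16⟩ iff 17^11 ≡ 1 (mod 23), since |⟨16⟩| = 11.
17^11 mod 23 = 22.
Since 22 ≠ 1, 17 does not lie in the subgroup.

no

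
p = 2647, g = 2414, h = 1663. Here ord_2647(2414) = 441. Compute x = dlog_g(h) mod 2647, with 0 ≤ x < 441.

136

Baby-step giant-step with m = ceil(sqrt(441)) = 21.
Baby table (2414^j mod 2647 for j=0..20):
  0:1  1:2414  2:1349  3:676  4:1312  5:1356  6:1692  7:167
  8:794  9:288  10:1718  11:2050  12:1457  13:1982  14:1419  15:248
  16:450  17:1030  18:887  19:2442  20:119
Giant step factor: 2414^(-21) ≡ 1632 (mod 2647).
Scan 1663·1632^i mod 2647 for i = 0, 1, …:
  i=0: 1663   i=1: 841   i=2: 1366   i=3: 538
  i=4: 1859   i=5: 426   i=6: 1718
Match at i=6, j=10: x = 6·21 + 10 = 136.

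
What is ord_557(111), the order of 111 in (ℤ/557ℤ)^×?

The order of 111 must divide p − 1 = 556 = 2^2 · 139.
Divisors: 1, 2, 4, 139, 278, 556.
Check each in increasing order: 111^1 ≡ 111;  111^2 ≡ 67;  111^4 ≡ 33;  111^139 ≡ 556;  111^278 ≡ 1.
Smallest exponent giving 1 is 278.

278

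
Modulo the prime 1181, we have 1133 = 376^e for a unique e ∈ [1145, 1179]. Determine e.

1173

Compute 376^1145 mod 1181 = 325, then multiply by 376 repeatedly:
  376^1145=325  376^1146=557  376^1147=395  376^1148=895  376^1149=1116
  376^1150=361  376^1151=1102  376^1152=1002  376^1153=13  376^1154=164
  376^1155=252  376^1156=272  376^1157=706  376^1158=912  376^1159=422
  376^1160=418  376^1161=95  376^1162=290  376^1163=388  376^1164=625
  376^1165=1162  376^1166=1123  376^1167=631  376^1168=1056  376^1169=240
  376^1170=484  376^1171=110  376^1172=25  376^1173=1133
Found 1133 at exponent 1173.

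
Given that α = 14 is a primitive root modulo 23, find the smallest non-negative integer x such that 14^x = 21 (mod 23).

9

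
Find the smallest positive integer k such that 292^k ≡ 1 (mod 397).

The order of 292 must divide p − 1 = 396 = 2^2 · 3^2 · 11.
Divisors: 1, 2, 3, 4, 6, 9, 11, 12, 18, 22, 33, 36, 44, 66, 99, 132, 198, 396.
Check each in increasing order: 292^1 ≡ 292;  292^2 ≡ 306;  292^3 ≡ 27;  292^4 ≡ 341;  292^6 ≡ 332;  292^9 ≡ 230;  292^11 ≡ 111;  292^12 ≡ 255;  292^18 ≡ 99;  292^22 ≡ 14;  292^33 ≡ 363;  292^36 ≡ 273;  292^44 ≡ 196;  292^66 ≡ 362;  292^99 ≡ 396;  292^132 ≡ 34;  292^198 ≡ 1.
Smallest exponent giving 1 is 198.

198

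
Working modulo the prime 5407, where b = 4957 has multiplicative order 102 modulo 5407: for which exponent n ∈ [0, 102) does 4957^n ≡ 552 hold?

6

Baby-step giant-step with m = ceil(sqrt(102)) = 11.
Baby table (4957^j mod 5407 for j=0..10):
  0:1  1:4957  2:2441  3:4578  4:5374  5:4036  6:552  7:322
  8:1089  9:1987  10:3412
Giant step factor: 4957^(-11) ≡ 3365 (mod 5407).
Scan 552·3365^i mod 5407 for i = 0, 1, …:
  i=0: 552
Match at i=0, j=6: n = 0·11 + 6 = 6.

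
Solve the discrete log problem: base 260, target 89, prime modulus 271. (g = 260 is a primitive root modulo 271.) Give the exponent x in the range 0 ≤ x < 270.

32

Baby-step giant-step with m = ceil(sqrt(270)) = 17.
Baby table (260^j mod 271 for j=0..16):
  0:1  1:260  2:121  3:24  4:7  5:194  6:34  7:168
  8:49  9:3  10:238  11:92  12:72  13:21  14:40  15:102
  16:233
Giant step factor: 260^(-17) ≡ 59 (mod 271).
Scan 89·59^i mod 271 for i = 0, 1, …:
  i=0: 89   i=1: 102
Match at i=1, j=15: x = 1·17 + 15 = 32.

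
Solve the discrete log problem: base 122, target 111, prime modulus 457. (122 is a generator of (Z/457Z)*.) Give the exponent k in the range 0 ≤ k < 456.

95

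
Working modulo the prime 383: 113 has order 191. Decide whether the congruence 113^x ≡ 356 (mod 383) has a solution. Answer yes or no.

no

356 ∈ ⟨113⟩ iff 356^191 ≡ 1 (mod 383), since |⟨113⟩| = 191.
356^191 mod 383 = 382.
Since 382 ≠ 1, 356 does not lie in the subgroup.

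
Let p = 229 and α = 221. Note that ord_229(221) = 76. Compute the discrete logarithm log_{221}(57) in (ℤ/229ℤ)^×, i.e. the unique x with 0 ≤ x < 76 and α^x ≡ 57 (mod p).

12

Successive powers of 221 modulo 229:
  221^0=1  221^1=221  221^2=64  221^3=175  221^4=203  221^5=208
  221^6=168  221^7=30  221^8=218  221^9=88  221^10=212  221^11=136
  221^12=57
So 221^12 ≡ 57 (mod 229), giving x = 12.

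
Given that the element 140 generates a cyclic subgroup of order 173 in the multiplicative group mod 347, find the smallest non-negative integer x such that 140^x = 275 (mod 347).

Baby-step giant-step with m = ceil(sqrt(173)) = 14.
Baby table (140^j mod 347 for j=0..13):
  0:1  1:140  2:168  3:271  4:117  5:71  6:224  7:130
  8:156  9:326  10:183  11:289  12:208  13:319
Giant step factor: 140^(-14) ≡ 64 (mod 347).
Scan 275·64^i mod 347 for i = 0, 1, …:
  i=0: 275   i=1: 250   i=2: 38   i=3: 3
  i=4: 192   i=5: 143   i=6: 130
Match at i=6, j=7: x = 6·14 + 7 = 91.

91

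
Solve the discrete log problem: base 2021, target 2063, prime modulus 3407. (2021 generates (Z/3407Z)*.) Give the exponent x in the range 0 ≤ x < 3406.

3279

Baby-step giant-step with m = ceil(sqrt(3406)) = 59.
Baby table (2021^j mod 3407 for j=0..58):
  0:1  1:2021  2:2855  3:1904  4:1481  5:1755  6:168  7:2235
  8:2660  9:3021  10:97  11:1838  12:968  13:710  14:563  15:3292
  16:2668  17:2154  18:2495  19:35  20:2595  21:1122  22:1907  23:730
  24:99  25:2473  26:3271  27:1111  28:118  29:3395  30:3004  31:3217
  32:1001  33:2670  34:2789  35:1391  36:436  37:2150  38:1225  39:2243
  40:1793  41:2012  42:1701  43:58  44:1380  45:2054  46:1408  47:723
  48:2987  49:2930  50:164  51:965  52:1461  53:2219  54:987  55:1632
  56:296  57:1991  58:144
Giant step factor: 2021^(-59) ≡ 2985 (mod 3407).
Scan 2063·2985^i mod 3407 for i = 0, 1, …:
  i=0: 2063   i=1: 1606   i=2: 261   i=3: 2289
  i=4: 1630   i=5: 354   i=6: 520   i=7: 2015
  i=8: 1420   i=9: 392     …   i=54: 2698
  i=55: 2789
Match at i=55, j=34: x = 55·59 + 34 = 3279.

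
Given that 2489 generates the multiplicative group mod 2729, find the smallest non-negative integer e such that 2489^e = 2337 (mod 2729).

Baby-step giant-step with m = ceil(sqrt(2728)) = 53.
Baby table (2489^j mod 2729 for j=0..52):
  0:1  1:2489  2:291  3:1114  4:82  5:2152  6:2030  7:1291
  8:1266  9:1808  10:2720  11:2160  12:110  13:890  14:1991  15:2464
  16:833  17:2026  18:2251  19:102  20:81  21:2392  22:1739  23:177
  24:1184  25:2385  26:690  27:869  28:1573  29:1811  30:2000  31:304
  32:723  33:1136  34:260  35:367  36:1977  37:366  38:2217  39:75
  40:1103  41:2722  42:1680  43:692  44:389  45:2155  46:1310  47:2164
  48:1879  49:2054  50:989  51:63  52:1254
Giant step factor: 2489^(-53) ≡ 1485 (mod 2729).
Scan 2337·1485^i mod 2729 for i = 0, 1, …:
  i=0: 2337   i=1: 1886   i=2: 756   i=3: 1041
  i=4: 1271   i=5: 1696   i=6: 2422   i=7: 2577
  i=8: 787   i=9: 683     …   i=17: 2590
  i=18: 989
Match at i=18, j=50: e = 18·53 + 50 = 1004.

1004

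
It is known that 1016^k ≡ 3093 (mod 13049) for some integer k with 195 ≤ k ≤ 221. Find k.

217

Compute 1016^195 mod 13049 = 3036, then multiply by 1016 repeatedly:
  1016^195=3036  1016^196=5012  1016^197=3082  1016^198=12601  1016^199=1547
  1016^200=5872  1016^201=2559  1016^202=3193  1016^203=7936  1016^204=11743
  1016^205=4102  1016^206=5001  1016^207=4955  1016^208=10415  1016^209=11950
  1016^210=5630  1016^211=4618  1016^212=7297  1016^213=1920  1016^214=6419
  1016^215=10253  1016^216=3946  1016^217=3093
Found 3093 at exponent 217.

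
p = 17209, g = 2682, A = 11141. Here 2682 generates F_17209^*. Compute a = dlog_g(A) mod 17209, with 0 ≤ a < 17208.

1307

Baby-step giant-step with m = ceil(sqrt(17208)) = 132.
Baby table (2682^j mod 17209 for j=0..131):
  0:1  1:2682  2:16971  3:15626  4:5017  5:15365  6:10584  7:8647
  8:10731  9:7094  10:10163  11:15319  12:7675  13:2386  14:14713  15:29
  16:8942  17:10307  18:5720  19:7821  20:15360  21:14383  22:9837  23:1437
  24:16427  25:2174  26:14026  27:16067  28:358  29:13661  30:841  31:1183
  32:6350  33:10999  34:3092  35:15215  36:4091  37:9929  38:7255  39:11740
  40:11419  41:10947  42:1300  43:10382  44:362  45:7180  46:17098  47:12060
  48:9209  49:3623  50:11010  51:15385  52:12597  53:3887  54:13489  55:4180
  56:7701  57:3282  58:8525  59:10498  60:1712  61:13990  62:5560  63:8926
  64:1813  65:9528  66:15940  67:3924  68:9469  69:12583  70:757  71:16821
  72:9133  73:6299  74:11889  75:15230  76:9903  77:6359  78:719  79:950
  80:968  81:14826  82:10542  83:16466  84:3518  85:4744  86:5957  87:6722
  88:10581  89:601  90:11445  91:11843  92:12321  93:3642  94:10341  95:10863
  96:16938  97:13165  98:12871  99:15977  100:17113  101:663  102:5639  103:14296
  104:220  105:4934  106:16476  107:13129  108:2364  109:7336  110:5265  111:9350
  112:3187  113:11870  114:15899  115:14425  116:2018  117:8650  118:1568  119:6380
  120:5414  121:13161  122:2143  123:16929  124:6236  125:15013  126:13015  127:6378
  128:50  129:13637  130:5309  131:6895
Giant step factor: 2682^(-132) ≡ 9612 (mod 17209).
Scan 11141·9612^i mod 17209 for i = 0, 1, …:
  i=0: 11141   i=1: 12894   i=2: 15119   i=3: 11032
  i=4: 14935   i=5: 14951   i=6: 13862   i=7: 9466
  i=8: 3209   i=9: 6380
Match at i=9, j=119: a = 9·132 + 119 = 1307.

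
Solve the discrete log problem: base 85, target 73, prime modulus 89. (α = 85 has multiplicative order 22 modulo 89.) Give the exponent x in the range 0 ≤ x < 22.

13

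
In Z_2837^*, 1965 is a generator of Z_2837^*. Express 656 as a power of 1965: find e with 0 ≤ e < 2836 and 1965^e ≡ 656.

732

Baby-step giant-step with m = ceil(sqrt(2836)) = 54.
Baby table (1965^j mod 2837 for j=0..53):
  0:1  1:1965  2:68  3:281  4:1787  5:2086  6:2362  7:2835
  8:1744  9:2701  10:2275  11:2100  12:1502  13:950  14:4  15:2186
  16:272  17:1124  18:1474  19:2670  20:937  21:2829  22:1302  23:2293
  24:589  25:2726  26:334  27:963  28:16  29:233  30:1088  31:1659
  32:222  33:2169  34:911  35:2805  36:2371  37:661  38:2356  39:2393
  40:1336  41:1015  42:64  43:932  44:1515  45:962  46:888  47:165
  48:807  49:2709  50:973  51:2644  52:913  53:1061
Giant step factor: 1965^(-54) ≡ 2261 (mod 2837).
Scan 656·2261^i mod 2837 for i = 0, 1, …:
  i=0: 656   i=1: 2302   i=2: 1764   i=3: 2419
  i=4: 2460   i=5: 1540   i=6: 941   i=7: 2688
  i=8: 714   i=9: 101   i=10: 1401   i=11: 1569
  i=12: 1259   i=13: 1088
Match at i=13, j=30: e = 13·54 + 30 = 732.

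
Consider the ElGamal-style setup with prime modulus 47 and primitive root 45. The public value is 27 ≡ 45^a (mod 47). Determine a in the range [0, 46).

34

Baby-step giant-step with m = ceil(sqrt(46)) = 7.
Baby table (45^j mod 47 for j=0..6):
  0:1  1:45  2:4  3:39  4:16  5:15  6:17
Giant step factor: 45^(-7) ≡ 29 (mod 47).
Scan 27·29^i mod 47 for i = 0, 1, …:
  i=0: 27   i=1: 31   i=2: 6   i=3: 33
  i=4: 17
Match at i=4, j=6: a = 4·7 + 6 = 34.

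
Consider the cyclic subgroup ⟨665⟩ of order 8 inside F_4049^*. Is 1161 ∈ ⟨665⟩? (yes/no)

no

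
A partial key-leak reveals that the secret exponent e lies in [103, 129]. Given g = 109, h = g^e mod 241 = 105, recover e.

Compute 109^103 mod 241 = 62, then multiply by 109 repeatedly:
  109^103=62  109^104=10  109^105=126  109^106=238  109^107=155
  109^108=25  109^109=74  109^110=113  109^111=26  109^112=183
  109^113=185  109^114=162  109^115=65  109^116=96  109^117=101
  109^118=164  109^119=42  109^120=240  109^121=132  109^122=169
  109^123=105
Found 105 at exponent 123.

123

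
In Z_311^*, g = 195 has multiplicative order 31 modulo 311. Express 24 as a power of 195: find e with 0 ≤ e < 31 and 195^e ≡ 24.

28

Successive powers of 195 modulo 311:
  195^0=1  195^1=195  195^2=83  195^3=13  195^4=47  195^5=146
  195^6=169  195^7=300  195^8=32  195^9=20  195^10=168  195^11=105
  195^12=260  195^13=7  195^14=121  195^15=270  195^16=91  195^17=18
  195^18=89  195^19=250  195^20=234  195^21=224  195^22=140  195^23=243
  195^24=113  195^25=265  195^26=49  195^27=225  195^28=24
So 195^28 ≡ 24 (mod 311), giving e = 28.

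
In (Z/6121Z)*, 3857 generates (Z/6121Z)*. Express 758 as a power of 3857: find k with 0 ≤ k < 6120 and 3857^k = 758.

1275

Baby-step giant-step with m = ceil(sqrt(6120)) = 79.
Baby table (3857^j mod 6121 for j=0..78):
  0:1  1:3857  2:2419  3:1679  4:6006  5:3278  6:3381  7:2787
  8:983  9:2532  10:2929  11:3908  12:3254  13:2628  14:5941  15:3534
  16:5292  17:3830  18:2337  19:3697  20:3520  21:262  22:569  23:3315
  24:5307  25:475  26:1896  27:4398  28:1795  29:464  30:2316  31:2273
  32:1689  33:1729  34:2984  35:1808  36:1637  37:3158  38:5737  39:194
  40:1496  41:4090  42:1313  43:2174  44:5469  45:967  46:2030  47:951
  48:1528  49:5094  50:5269  51:813  52:1789  53:1806  54:44  55:4441
  56:2379  57:424  58:1061  59:3449  60:1860  61:208  62:405  63:1230
  64:335  65:564  66:2393  67:5454  68:4322  69:2471  70:250  71:3253
  72:4892  73:3522  74:1855  75:5407  76:552  77:5077  78:910
Giant step factor: 3857^(-79) ≡ 152 (mod 6121).
Scan 758·152^i mod 6121 for i = 0, 1, …:
  i=0: 758   i=1: 5038   i=2: 651   i=3: 1016
  i=4: 1407   i=5: 5750   i=6: 4818   i=7: 3937
  i=8: 4687   i=9: 2388     …   i=15: 4697
  i=16: 3908
Match at i=16, j=11: k = 16·79 + 11 = 1275.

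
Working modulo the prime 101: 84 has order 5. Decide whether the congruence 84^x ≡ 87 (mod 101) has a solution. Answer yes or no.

⟨84⟩ has order 5; its elements mod 101 are {1, 36, 84, 87, 95}.
87 is in this set.

yes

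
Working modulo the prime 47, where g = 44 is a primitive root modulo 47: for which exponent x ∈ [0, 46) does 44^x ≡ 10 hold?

9

Successive powers of 44 modulo 47:
  44^0=1  44^1=44  44^2=9  44^3=20  44^4=34  44^5=39
  44^6=24  44^7=22  44^8=28  44^9=10
So 44^9 ≡ 10 (mod 47), giving x = 9.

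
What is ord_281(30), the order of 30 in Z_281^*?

280

The order of 30 must divide p − 1 = 280 = 2^3 · 5 · 7.
Divisors: 1, 2, 4, 5, 7, 8, 10, 14, 20, 28, 35, 40, 56, 70, 140, 280.
Check each in increasing order: 30^1 ≡ 30;  30^2 ≡ 57;  30^4 ≡ 158;  30^5 ≡ 244;  30^7 ≡ 139;  30^8 ≡ 236;  30^10 ≡ 245;  30^14 ≡ 213;  30^20 ≡ 172;  30^28 ≡ 128;  30^35 ≡ 89;  30^40 ≡ 79;  30^56 ≡ 86;  30^70 ≡ 53;  30^140 ≡ 280;  30^280 ≡ 1.
Smallest exponent giving 1 is 280.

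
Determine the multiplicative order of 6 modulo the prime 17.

16

The order of 6 must divide p − 1 = 16 = 2^4.
Divisors: 1, 2, 4, 8, 16.
Check each in increasing order: 6^1 ≡ 6;  6^2 ≡ 2;  6^4 ≡ 4;  6^8 ≡ 16;  6^16 ≡ 1.
Smallest exponent giving 1 is 16.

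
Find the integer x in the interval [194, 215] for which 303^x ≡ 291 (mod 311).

215

Compute 303^194 mod 311 = 60, then multiply by 303 repeatedly:
  303^194=60  303^195=142  303^196=108  303^197=69  303^198=70
  303^199=62  303^200=126  303^201=236  303^202=289  303^203=176
  303^204=147  303^205=68  303^206=78  303^207=309  303^208=16
  303^209=183  303^210=91  303^211=205  303^212=226  303^213=58
  303^214=158  303^215=291
Found 291 at exponent 215.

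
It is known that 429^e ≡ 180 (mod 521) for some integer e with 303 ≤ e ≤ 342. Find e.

Compute 429^303 mod 521 = 442, then multiply by 429 repeatedly:
  429^303=442  429^304=495  429^305=308  429^306=319  429^307=349
  429^308=194  429^309=387  429^310=345  429^311=41  429^312=396
  429^313=38  429^314=151  429^315=175  429^316=51  429^317=518
  429^318=276  429^319=137  429^320=421  429^321=343  429^322=225
  429^323=140  429^324=145  429^325=206  429^326=325  429^327=318
  429^328=441  429^329=66  429^330=180
Found 180 at exponent 330.

330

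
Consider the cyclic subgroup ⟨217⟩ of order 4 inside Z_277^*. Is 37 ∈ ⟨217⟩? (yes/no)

37 ∈ ⟨217⟩ iff 37^4 ≡ 1 (mod 277), since |⟨217⟩| = 4.
37^4 mod 277 = 256.
Since 256 ≠ 1, 37 does not lie in the subgroup.

no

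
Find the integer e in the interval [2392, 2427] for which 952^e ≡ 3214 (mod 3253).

2416

Compute 952^2392 mod 3253 = 3134, then multiply by 952 repeatedly:
  952^2392=3134  952^2393=567  952^2394=3039  952^2395=1211  952^2396=1310
  952^2397=1221  952^2398=1071  952^2399=1403  952^2400=1926  952^2401=2113
  952^2402=1222  952^2403=2023  952^2404=120  952^2405=385  952^2406=2184
  952^2407=501  952^2408=2014  952^2409=1311  952^2410=2173  952^2411=3041
  952^2412=3115  952^2413=1997  952^2414=1392  952^2415=1213  952^2416=3214
Found 3214 at exponent 2416.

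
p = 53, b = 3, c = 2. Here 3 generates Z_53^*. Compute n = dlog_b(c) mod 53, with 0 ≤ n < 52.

49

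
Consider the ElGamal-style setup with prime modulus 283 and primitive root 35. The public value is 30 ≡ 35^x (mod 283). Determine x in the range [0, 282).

Baby-step giant-step with m = ceil(sqrt(282)) = 17.
Baby table (35^j mod 283 for j=0..16):
  0:1  1:35  2:93  3:142  4:159  5:188  6:71  7:221
  8:94  9:177  10:252  11:47  12:230  13:126  14:165  15:115
  16:63
Giant step factor: 35^(-17) ≡ 259 (mod 283).
Scan 30·259^i mod 283 for i = 0, 1, …:
  i=0: 30   i=1: 129   i=2: 17   i=3: 158
  i=4: 170   i=5: 165
Match at i=5, j=14: x = 5·17 + 14 = 99.

99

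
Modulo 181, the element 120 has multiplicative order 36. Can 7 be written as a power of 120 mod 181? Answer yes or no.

yes

7 ∈ ⟨120⟩ iff 7^36 ≡ 1 (mod 181), since |⟨120⟩| = 36.
7^36 mod 181 = 1.
Since 1 = 1, 7 lies in the subgroup.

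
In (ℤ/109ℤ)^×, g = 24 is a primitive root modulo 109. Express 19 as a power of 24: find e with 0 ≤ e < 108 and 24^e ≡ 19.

Baby-step giant-step with m = ceil(sqrt(108)) = 11.
Baby table (24^j mod 109 for j=0..10):
  0:1  1:24  2:31  3:90  4:89  5:65  6:34  7:53
  8:73  9:8  10:83
Giant step factor: 24^(-11) ≡ 40 (mod 109).
Scan 19·40^i mod 109 for i = 0, 1, …:
  i=0: 19   i=1: 106   i=2: 98   i=3: 105
  i=4: 58   i=5: 31
Match at i=5, j=2: e = 5·11 + 2 = 57.

57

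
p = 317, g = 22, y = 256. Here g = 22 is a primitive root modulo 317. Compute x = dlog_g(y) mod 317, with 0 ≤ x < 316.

Baby-step giant-step with m = ceil(sqrt(316)) = 18.
Baby table (22^j mod 317 for j=0..17):
  0:1  1:22  2:167  3:187  4:310  5:163  6:99  7:276
  8:49  9:127  10:258  11:287  12:291  13:62  14:96  15:210
  16:182  17:200
Giant step factor: 22^(-18) ≡ 25 (mod 317).
Scan 256·25^i mod 317 for i = 0, 1, …:
  i=0: 256   i=1: 60   i=2: 232   i=3: 94
  i=4: 131   i=5: 105   i=6: 89   i=7: 6
  i=8: 150   i=9: 263     …   i=15: 58
  i=16: 182
Match at i=16, j=16: x = 16·18 + 16 = 304.

304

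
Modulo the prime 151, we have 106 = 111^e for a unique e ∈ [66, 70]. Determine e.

67

Compute 111^66 mod 151 = 20, then multiply by 111 repeatedly:
  111^66=20  111^67=106
Found 106 at exponent 67.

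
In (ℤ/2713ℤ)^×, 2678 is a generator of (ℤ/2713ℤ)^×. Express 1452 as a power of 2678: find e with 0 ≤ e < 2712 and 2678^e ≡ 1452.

572

Baby-step giant-step with m = ceil(sqrt(2712)) = 53.
Baby table (2678^j mod 2713 for j=0..52):
  0:1  1:2678  2:1225  3:533  4:336  5:1805  6:1937  7:30
  8:1663  9:1481  10:2425  11:1941  12:2603  13:1137  14:900  15:1056
  16:1022  17:2212  18:1257  19:2126  20:1554  21:2583  22:1837  23:817
  24:1248  25:2441  26:1381  27:499  28:1526  29:850  30:93  31:2171
  32:2692  33:735  34:1405  35:2372  36:1083  37:77  38:18  39:2083
  40:346  41:1455  42:622  43:2647  44:2310  45:540  46:91  47:2241
  48:242  49:2382  50:733  51:1475  52:2635
Giant step factor: 2678^(-53) ≡ 798 (mod 2713).
Scan 1452·798^i mod 2713 for i = 0, 1, …:
  i=0: 1452   i=1: 245   i=2: 174   i=3: 489
  i=4: 2263   i=5: 1729   i=6: 1538   i=7: 1048
  i=8: 700   i=9: 2435   i=10: 622
Match at i=10, j=42: e = 10·53 + 42 = 572.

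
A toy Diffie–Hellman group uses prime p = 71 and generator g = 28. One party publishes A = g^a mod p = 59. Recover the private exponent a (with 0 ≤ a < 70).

11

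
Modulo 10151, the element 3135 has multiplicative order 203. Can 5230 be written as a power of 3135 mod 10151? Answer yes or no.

5230 ∈ ⟨3135⟩ iff 5230^203 ≡ 1 (mod 10151), since |⟨3135⟩| = 203.
5230^203 mod 10151 = 1.
Since 1 = 1, 5230 lies in the subgroup.

yes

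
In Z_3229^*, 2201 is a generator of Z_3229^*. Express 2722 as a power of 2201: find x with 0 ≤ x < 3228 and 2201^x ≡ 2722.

2180

Baby-step giant-step with m = ceil(sqrt(3228)) = 57.
Baby table (2201^j mod 3229 for j=0..56):
  0:1  1:2201  2:901  3:495  4:1322  5:393  6:2850  7:2132
  8:795  9:2906  10:2686  11:2816  12:1565  13:2451  14:2221  15:2944
  16:2370  17:1535  18:1001  19:1023  20:1010  21:1458  22:2661  23:2684
  24:1643  25:2992  26:1461  27:2806  28:2158  29:3128  30:500  31:2640
  32:1669  33:2096  34:2284  35:2760  36:1011  37:430  38:333  39:3179
  40:2965  41:156  42:1082  43:1709  44:2953  45:2805  46:3186  47:2227
  48:5  49:1318  50:1276  51:2475  52:152  53:1965  54:1334  55:973
  56:746
Giant step factor: 2201^(-57) ≡ 3227 (mod 3229).
Scan 2722·3227^i mod 3229 for i = 0, 1, …:
  i=0: 2722   i=1: 1014   i=2: 1201   i=3: 827
  i=4: 1575   i=5: 79   i=6: 3071   i=7: 316
  i=8: 2597   i=9: 1264     …   i=37: 504
  i=38: 2221
Match at i=38, j=14: x = 38·57 + 14 = 2180.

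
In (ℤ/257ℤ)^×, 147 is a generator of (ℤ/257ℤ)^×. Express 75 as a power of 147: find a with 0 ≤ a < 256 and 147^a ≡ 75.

77

Baby-step giant-step with m = ceil(sqrt(256)) = 16.
Baby table (147^j mod 257 for j=0..15):
  0:1  1:147  2:21  3:3  4:184  5:63  6:9  7:38
  8:189  9:27  10:114  11:53  12:81  13:85  14:159  15:243
Giant step factor: 147^(-16) ≡ 128 (mod 257).
Scan 75·128^i mod 257 for i = 0, 1, …:
  i=0: 75   i=1: 91   i=2: 83   i=3: 87
  i=4: 85
Match at i=4, j=13: a = 4·16 + 13 = 77.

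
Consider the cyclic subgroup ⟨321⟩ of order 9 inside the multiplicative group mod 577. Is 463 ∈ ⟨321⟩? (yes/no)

no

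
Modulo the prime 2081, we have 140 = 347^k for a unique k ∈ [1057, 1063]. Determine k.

1058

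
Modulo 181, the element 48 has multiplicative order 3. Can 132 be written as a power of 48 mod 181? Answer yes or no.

⟨48⟩ has order 3; its elements mod 181 are {1, 48, 132}.
132 is in this set.

yes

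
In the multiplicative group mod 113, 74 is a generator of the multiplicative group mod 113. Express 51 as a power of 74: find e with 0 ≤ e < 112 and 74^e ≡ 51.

Baby-step giant-step with m = ceil(sqrt(112)) = 11.
Baby table (74^j mod 113 for j=0..10):
  0:1  1:74  2:52  3:6  4:105  5:86  6:36  7:65
  8:64  9:103  10:51
Giant step factor: 74^(-11) ≡ 108 (mod 113).
Scan 51·108^i mod 113 for i = 0, 1, …:
  i=0: 51
Match at i=0, j=10: e = 0·11 + 10 = 10.

10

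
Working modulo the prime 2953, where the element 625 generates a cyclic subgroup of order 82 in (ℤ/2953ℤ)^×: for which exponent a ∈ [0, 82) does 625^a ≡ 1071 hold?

Baby-step giant-step with m = ceil(sqrt(82)) = 10.
Baby table (625^j mod 2953 for j=0..9):
  0:1  1:625  2:829  3:1350  4:2145  5:2916  6:499  7:1810
  8:251  9:366
Giant step factor: 625^(-10) ≡ 673 (mod 2953).
Scan 1071·673^i mod 2953 for i = 0, 1, …:
  i=0: 1071   i=1: 251
Match at i=1, j=8: a = 1·10 + 8 = 18.

18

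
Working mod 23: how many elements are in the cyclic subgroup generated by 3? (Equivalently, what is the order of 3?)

The order of 3 must divide p − 1 = 22 = 2 · 11.
Divisors: 1, 2, 11, 22.
Check each in increasing order: 3^1 ≡ 3;  3^2 ≡ 9;  3^11 ≡ 1.
Smallest exponent giving 1 is 11.

11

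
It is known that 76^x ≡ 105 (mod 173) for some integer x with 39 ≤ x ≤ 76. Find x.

39

Compute 76^39 mod 173 = 105, then multiply by 76 repeatedly:
  76^39=105
Found 105 at exponent 39.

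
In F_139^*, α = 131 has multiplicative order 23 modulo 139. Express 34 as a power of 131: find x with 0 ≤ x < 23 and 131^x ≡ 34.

13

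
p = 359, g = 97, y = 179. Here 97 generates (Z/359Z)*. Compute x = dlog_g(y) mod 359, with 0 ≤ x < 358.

337

Baby-step giant-step with m = ceil(sqrt(358)) = 19.
Baby table (97^j mod 359 for j=0..18):
  0:1  1:97  2:75  3:95  4:240  5:304  6:50  7:183
  8:160  9:83  10:153  11:122  12:346  13:175  14:102  15:201
  16:111  17:356  18:68
Giant step factor: 97^(-19) ≡ 142 (mod 359).
Scan 179·142^i mod 359 for i = 0, 1, …:
  i=0: 179   i=1: 288   i=2: 329   i=3: 48
  i=4: 354   i=5: 8   i=6: 59   i=7: 121
  i=8: 309   i=9: 80     …   i=16: 26
  i=17: 102
Match at i=17, j=14: x = 17·19 + 14 = 337.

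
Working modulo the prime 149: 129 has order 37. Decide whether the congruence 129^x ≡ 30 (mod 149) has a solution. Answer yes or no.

30 ∈ ⟨129⟩ iff 30^37 ≡ 1 (mod 149), since |⟨129⟩| = 37.
30^37 mod 149 = 1.
Since 1 = 1, 30 lies in the subgroup.

yes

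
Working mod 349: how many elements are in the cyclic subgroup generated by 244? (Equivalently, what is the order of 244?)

348

The order of 244 must divide p − 1 = 348 = 2^2 · 3 · 29.
Divisors: 1, 2, 3, 4, 6, 12, 29, 58, 87, 116, 174, 348.
Check each in increasing order: 244^1 ≡ 244;  244^2 ≡ 206;  244^3 ≡ 8;  244^4 ≡ 207;  244^6 ≡ 64;  244^12 ≡ 257;  244^29 ≡ 189;  244^58 ≡ 123;  244^87 ≡ 213;  244^116 ≡ 122;  244^174 ≡ 348;  244^348 ≡ 1.
Smallest exponent giving 1 is 348.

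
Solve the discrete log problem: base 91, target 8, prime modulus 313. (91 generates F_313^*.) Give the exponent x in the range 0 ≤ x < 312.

Baby-step giant-step with m = ceil(sqrt(312)) = 18.
Baby table (91^j mod 313 for j=0..17):
  0:1  1:91  2:143  3:180  4:104  5:74  6:161  7:253
  8:174  9:184  10:155  11:20  12:255  13:43  14:157  15:202
  16:228  17:90
Giant step factor: 91^(-18) ≡ 307 (mod 313).
Scan 8·307^i mod 313 for i = 0, 1, …:
  i=0: 8   i=1: 265   i=2: 288   i=3: 150
  i=4: 39   i=5: 79   i=6: 152   i=7: 27
  i=8: 151   i=9: 33     …   i=14: 52
  i=15: 1
Match at i=15, j=0: x = 15·18 + 0 = 270.

270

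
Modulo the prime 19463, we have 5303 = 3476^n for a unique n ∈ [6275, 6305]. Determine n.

6302

Compute 3476^6275 mod 19463 = 3523, then multiply by 3476 repeatedly:
  3476^6275=3523  3476^6276=3721  3476^6277=10764  3476^6278=7778  3476^6279=2221
  3476^6280=12848  3476^6281=11526  3476^6282=9522  3476^6283=11372  3476^6284=19182
  3476^6285=15857  3476^6286=19179  3476^6287=5429  3476^6288=11557  3476^6289=500
  3476^6290=5793  3476^6291=11726  3476^6292=4054  3476^6293=492  3476^6294=16911
  3476^6295=4376  3476^6296=10373  3476^6297=11072  3476^6298=7921  3476^6299=12714
  3476^6300=12854  3476^6301=12919  3476^6302=5303
Found 5303 at exponent 6302.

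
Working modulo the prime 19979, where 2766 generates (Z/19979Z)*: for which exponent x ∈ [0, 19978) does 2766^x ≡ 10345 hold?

Baby-step giant-step with m = ceil(sqrt(19978)) = 142.
Baby table (2766^j mod 19979 for j=0..141):
  0:1  1:2766  2:18778  3:14527  4:3913  5:14719  6:15531  7:3896
  8:7655  9:15969  10:16664  11:1071  12:5494  13:12364  14:14755  15:15212
  16:618  17:11173  18:16984  19:7115  20:775  21:5897  22:8238  23:10248
  24:15746  25:19195  26:9167  27:2571  28:18841  29:8974  30:8166  31:10886
  32:2323  33:12159  34:7137  35:1690  36:19433  37:8168  38:16418  39:19900
  40:1255  41:14963  42:11149  43:10537  44:15960  45:11749  46:11880  47:14604
  48:17105  49:2158  50:15286  51:5512  52:2215  53:13116  54:16971  55:11115
  56:16388  57:16836  58:17306  59:18691  60:13633  61:8505  62:9547  63:14743
  64:1999  65:15030  66:16660  67:9986  68:10298  69:14193  70:19082  71:16273
  72:18410  73:15568  74:6343  75:3176  76:14035  77:1613  78:6241  79:750
  80:16663  81:18284  82:6695  83:17816  84:10842  85:493  86:5066  87:7277
  88:9329  89:11125  90:4090  91:4826  92:2744  93:17863  94:991  95:3983
  96:8549  97:11377  98:1857  99:1859  100:7391  101:4989  102:14064  103:1911
  104:11370  105:2474  106:10266  107:5597  108:17556  109:10926  110:13068  111:4077
  112:8826  113:18357  114:8823  115:10059  116:12426  117:6436  118:687  119:2237
  120:14031  121:10528  122:11045  123:2579  124:1011  125:19345  126:4508  127:2232
  128:201  129:16533  130:18326  131:2993  132:7332  133:1627  134:5007  135:3915
  136:272  137:13129  138:12971  139:15481  140:5449  141:7768
Giant step factor: 2766^(-142) ≡ 7777 (mod 19979).
Scan 10345·7777^i mod 19979 for i = 0, 1, …:
  i=0: 10345   i=1: 17611   i=2: 4702   i=3: 5884
  i=4: 7958   i=5: 14403   i=6: 9857   i=7: 18445
  i=8: 17524   i=9: 7389     …   i=114: 5993
  i=115: 16533
Match at i=115, j=129: x = 115·142 + 129 = 16459.

16459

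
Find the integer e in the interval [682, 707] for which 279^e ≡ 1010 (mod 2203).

Compute 279^682 mod 2203 = 146, then multiply by 279 repeatedly:
  279^682=146  279^683=1080  279^684=1712  279^685=1800  279^686=2119
  279^687=797  279^688=2063  279^689=594  279^690=501  279^691=990
  279^692=835  279^693=1650  279^694=2126  279^695=547  279^696=606
  279^697=1646  279^698=1010
Found 1010 at exponent 698.

698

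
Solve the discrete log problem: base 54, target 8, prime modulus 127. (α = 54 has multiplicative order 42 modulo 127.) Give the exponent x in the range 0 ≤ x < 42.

Baby-step giant-step with m = ceil(sqrt(42)) = 7.
Baby table (54^j mod 127 for j=0..6):
  0:1  1:54  2:122  3:111  4:25  5:80  6:2
Giant step factor: 54^(-7) ≡ 20 (mod 127).
Scan 8·20^i mod 127 for i = 0, 1, …:
  i=0: 8   i=1: 33   i=2: 25
Match at i=2, j=4: x = 2·7 + 4 = 18.

18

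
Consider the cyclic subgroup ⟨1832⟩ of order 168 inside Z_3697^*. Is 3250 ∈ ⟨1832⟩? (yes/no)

3250 ∈ ⟨1832⟩ iff 3250^168 ≡ 1 (mod 3697), since |⟨1832⟩| = 168.
3250^168 mod 3697 = 1.
Since 1 = 1, 3250 lies in the subgroup.

yes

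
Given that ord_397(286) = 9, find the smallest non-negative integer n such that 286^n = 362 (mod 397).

Successive powers of 286 modulo 397:
  286^0=1  286^1=286  286^2=14  286^3=34  286^4=196  286^5=79
  286^6=362
So 286^6 ≡ 362 (mod 397), giving n = 6.

6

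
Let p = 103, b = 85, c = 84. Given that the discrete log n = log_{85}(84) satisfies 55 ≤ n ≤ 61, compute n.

55

Compute 85^55 mod 103 = 84, then multiply by 85 repeatedly:
  85^55=84
Found 84 at exponent 55.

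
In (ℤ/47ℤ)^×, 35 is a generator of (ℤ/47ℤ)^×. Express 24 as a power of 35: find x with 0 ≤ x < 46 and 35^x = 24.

12

Successive powers of 35 modulo 47:
  35^0=1  35^1=35  35^2=3  35^3=11  35^4=9  35^5=33
  35^6=27  35^7=5  35^8=34  35^9=15  35^10=8  35^11=45
  35^12=24
So 35^12 ≡ 24 (mod 47), giving x = 12.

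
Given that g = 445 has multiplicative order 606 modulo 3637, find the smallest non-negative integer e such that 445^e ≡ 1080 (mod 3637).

Baby-step giant-step with m = ceil(sqrt(606)) = 25.
Baby table (445^j mod 3637 for j=0..24):
  0:1  1:445  2:1627  3:252  4:3030  5:2660  6:1675  7:3427
  8:1112  9:208  10:1635  11:175  12:1498  13:1039  14:456  15:2885
  16:3601  17:2165  18:3257  19:1839  20:30  21:2439  22:1529  23:286
  24:3612
Giant step factor: 445^(-25) ≡ 3620 (mod 3637).
Scan 1080·3620^i mod 3637 for i = 0, 1, …:
  i=0: 1080   i=1: 3462   i=2: 2975   i=3: 343
  i=4: 1443   i=5: 928   i=6: 2409   i=7: 2691
  i=8: 1534   i=9: 3018   i=10: 3249   i=11: 2959
  i=12: 615   i=13: 456
Match at i=13, j=14: e = 13·25 + 14 = 339.

339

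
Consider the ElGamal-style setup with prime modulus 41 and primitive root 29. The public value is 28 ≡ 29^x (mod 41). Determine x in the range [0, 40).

13

Successive powers of 29 modulo 41:
  29^0=1  29^1=29  29^2=21  29^3=35  29^4=31  29^5=38
  29^6=36  29^7=19  29^8=18  29^9=30  29^10=9  29^11=15
  29^12=25  29^13=28
So 29^13 ≡ 28 (mod 41), giving x = 13.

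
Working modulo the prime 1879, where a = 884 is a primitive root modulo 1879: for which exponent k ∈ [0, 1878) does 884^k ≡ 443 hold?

Baby-step giant-step with m = ceil(sqrt(1878)) = 44.
Baby table (884^j mod 1879 for j=0..43):
  0:1  1:884  2:1671  3:270  4:47  5:210  6:1498  7:1416
  8:330  9:475  10:883  11:787  12:478  13:1656  14:163  15:1288
  16:1797  17:793  18:145  19:408  20:1783  21:1570  22:1178  23:386
  24:1125  25:509  26:875  27:1231  28:263  29:1375  30:1666  31:1487
  32:1087  33:739  34:1263  35:366  36:356  37:911  38:1112  39:291
  40:1700  41:1479  42:1531  43:524
Giant step factor: 884^(-44) ≡ 1039 (mod 1879).
Scan 443·1039^i mod 1879 for i = 0, 1, …:
  i=0: 443   i=1: 1801   i=2: 1634   i=3: 989
  i=4: 1637   i=5: 348   i=6: 804   i=7: 1080
  i=8: 357   i=9: 760     …   i=26: 857
  i=27: 1656
Match at i=27, j=13: k = 27·44 + 13 = 1201.

1201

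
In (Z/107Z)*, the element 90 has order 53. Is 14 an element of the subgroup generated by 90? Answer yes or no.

14 ∈ ⟨90⟩ iff 14^53 ≡ 1 (mod 107), since |⟨90⟩| = 53.
14^53 mod 107 = 1.
Since 1 = 1, 14 lies in the subgroup.

yes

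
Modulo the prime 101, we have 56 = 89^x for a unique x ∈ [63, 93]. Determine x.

Compute 89^63 mod 101 = 53, then multiply by 89 repeatedly:
  89^63=53  89^64=71  89^65=57  89^66=23  89^67=27
  89^68=80  89^69=50  89^70=6  89^71=29  89^72=56
Found 56 at exponent 72.

72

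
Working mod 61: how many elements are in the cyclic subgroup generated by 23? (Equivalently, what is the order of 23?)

The order of 23 must divide p − 1 = 60 = 2^2 · 3 · 5.
Divisors: 1, 2, 3, 4, 5, 6, 10, 12, 15, 20, 30, 60.
Check each in increasing order: 23^1 ≡ 23;  23^2 ≡ 41;  23^3 ≡ 28;  23^4 ≡ 34;  23^5 ≡ 50;  23^6 ≡ 52;  23^10 ≡ 60;  23^12 ≡ 20;  23^15 ≡ 11;  23^20 ≡ 1.
Smallest exponent giving 1 is 20.

20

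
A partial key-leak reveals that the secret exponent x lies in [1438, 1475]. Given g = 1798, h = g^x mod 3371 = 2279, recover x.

1464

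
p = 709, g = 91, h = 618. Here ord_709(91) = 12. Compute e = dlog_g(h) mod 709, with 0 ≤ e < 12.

Successive powers of 91 modulo 709:
  91^0=1  91^1=91  91^2=482  91^3=613  91^4=481  91^5=522
  91^6=708  91^7=618
So 91^7 ≡ 618 (mod 709), giving e = 7.

7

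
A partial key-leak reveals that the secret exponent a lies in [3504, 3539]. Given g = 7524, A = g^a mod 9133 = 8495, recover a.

Compute 7524^3504 mod 9133 = 3354, then multiply by 7524 repeatedly:
  7524^3504=3354  7524^3505=1017  7524^3506=7587  7524^3507=3338  7524^3508=8495
Found 8495 at exponent 3508.

3508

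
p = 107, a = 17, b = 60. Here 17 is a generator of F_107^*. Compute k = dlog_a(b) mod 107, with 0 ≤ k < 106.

Baby-step giant-step with m = ceil(sqrt(106)) = 11.
Baby table (17^j mod 107 for j=0..10):
  0:1  1:17  2:75  3:98  4:61  5:74  6:81  7:93
  8:83  9:20  10:19
Giant step factor: 17^(-11) ≡ 54 (mod 107).
Scan 60·54^i mod 107 for i = 0, 1, …:
  i=0: 60   i=1: 30   i=2: 15   i=3: 61
Match at i=3, j=4: k = 3·11 + 4 = 37.

37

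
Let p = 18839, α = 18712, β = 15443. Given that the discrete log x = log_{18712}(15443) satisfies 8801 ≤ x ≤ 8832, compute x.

8816

Compute 18712^8801 mod 18839 = 6304, then multiply by 18712 repeatedly:
  18712^8801=6304  18712^8802=9469  18712^8803=3133  18712^8804=16567  18712^8805=5959
  18712^8806=15606  18712^8807=14972  18712^8808=1295  18712^8809=5086  18712^8810=13443
  18712^8811=7088  18712^8812=4096  18712^8813=7300  18712^8814=14850  18712^8815=16789
  18712^8816=15443
Found 15443 at exponent 8816.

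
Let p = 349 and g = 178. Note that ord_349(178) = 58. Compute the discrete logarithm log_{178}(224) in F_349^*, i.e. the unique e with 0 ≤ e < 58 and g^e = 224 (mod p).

38

Baby-step giant-step with m = ceil(sqrt(58)) = 8.
Baby table (178^j mod 349 for j=0..7):
  0:1  1:178  2:274  3:261  4:41  5:318  6:66  7:231
Giant step factor: 178^(-8) ≡ 289 (mod 349).
Scan 224·289^i mod 349 for i = 0, 1, …:
  i=0: 224   i=1: 171   i=2: 210   i=3: 313
  i=4: 66
Match at i=4, j=6: e = 4·8 + 6 = 38.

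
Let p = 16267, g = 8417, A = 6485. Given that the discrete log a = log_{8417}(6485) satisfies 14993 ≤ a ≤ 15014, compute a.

Compute 8417^14993 mod 16267 = 8385, then multiply by 8417 repeatedly:
  8417^14993=8385  8417^14994=10299  8417^14995=16107  8417^14996=3441  8417^14997=7637
  8417^14998=9712  8417^14999=4229  8417^15000=3297  8417^15001=15614  8417^15002=1945
  8417^15003=6463  8417^15004=2223  8417^15005=3941  8417^15006=2984  8417^15007=80
  8417^15008=6413  8417^15009=4315  8417^15010=11411  8417^15011=6019  8417^15012=6485
Found 6485 at exponent 15012.

15012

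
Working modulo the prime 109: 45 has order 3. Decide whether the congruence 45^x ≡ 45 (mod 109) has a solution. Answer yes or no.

yes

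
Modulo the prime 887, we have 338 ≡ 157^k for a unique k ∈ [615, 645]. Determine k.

Compute 157^615 mod 887 = 309, then multiply by 157 repeatedly:
  157^615=309  157^616=615  157^617=759  157^618=305  157^619=874
  157^620=620  157^621=657  157^622=257  157^623=434  157^624=726
  157^625=446  157^626=836  157^627=863  157^628=667  157^629=53
  157^630=338
Found 338 at exponent 630.

630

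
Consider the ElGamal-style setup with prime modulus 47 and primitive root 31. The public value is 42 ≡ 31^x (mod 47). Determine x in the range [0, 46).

8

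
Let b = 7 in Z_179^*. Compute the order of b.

178

The order of 7 must divide p − 1 = 178 = 2 · 89.
Divisors: 1, 2, 89, 178.
Check each in increasing order: 7^1 ≡ 7;  7^2 ≡ 49;  7^89 ≡ 178;  7^178 ≡ 1.
Smallest exponent giving 1 is 178.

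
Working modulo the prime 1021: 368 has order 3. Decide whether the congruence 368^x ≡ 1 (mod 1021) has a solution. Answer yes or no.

yes

1 ∈ ⟨368⟩ iff 1^3 ≡ 1 (mod 1021), since |⟨368⟩| = 3.
1^3 mod 1021 = 1.
Since 1 = 1, 1 lies in the subgroup.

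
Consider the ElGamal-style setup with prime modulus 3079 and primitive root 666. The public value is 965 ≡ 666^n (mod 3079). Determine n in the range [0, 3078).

464

Baby-step giant-step with m = ceil(sqrt(3078)) = 56.
Baby table (666^j mod 3079 for j=0..55):
  0:1  1:666  2:180  3:2878  4:1610  5:768  6:374  7:2764
  8:2661  9:1801  10:1735  11:885  12:1321  13:2271  14:697  15:2352
  16:2300  17:1537  18:1414  19:2629  20:2042  21:2133  22:1159  23:2144
  24:2327  25:1045  26:116  27:281  28:2406  29:1316  30:2020  31:2876
  32:278  33:408  34:776  35:2623  36:1125  37:1053  38:2365  39:1721
  40:798  41:1880  42:2006  43:2789  44:837  45:143  46:2868  47:1108
  48:2047  49:2384  50:2059  51:1139  52:1140  53:1806  54:1986  55:1785
Giant step factor: 666^(-56) ≡ 2699 (mod 3079).
Scan 965·2699^i mod 3079 for i = 0, 1, …:
  i=0: 965   i=1: 2780   i=2: 2776   i=3: 1217
  i=4: 2469   i=5: 875   i=6: 32   i=7: 156
  i=8: 2300
Match at i=8, j=16: n = 8·56 + 16 = 464.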